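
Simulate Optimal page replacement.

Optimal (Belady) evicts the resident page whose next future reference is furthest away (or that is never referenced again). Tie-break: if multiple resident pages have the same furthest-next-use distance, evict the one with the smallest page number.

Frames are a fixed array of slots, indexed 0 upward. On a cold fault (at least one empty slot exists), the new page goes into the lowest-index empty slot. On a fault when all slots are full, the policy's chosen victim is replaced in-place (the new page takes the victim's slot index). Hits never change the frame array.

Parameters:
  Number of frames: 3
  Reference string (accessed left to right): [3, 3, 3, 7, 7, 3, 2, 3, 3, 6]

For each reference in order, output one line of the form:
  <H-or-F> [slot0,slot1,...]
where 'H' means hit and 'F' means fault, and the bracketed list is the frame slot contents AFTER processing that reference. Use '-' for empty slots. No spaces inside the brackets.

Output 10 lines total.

F [3,-,-]
H [3,-,-]
H [3,-,-]
F [3,7,-]
H [3,7,-]
H [3,7,-]
F [3,7,2]
H [3,7,2]
H [3,7,2]
F [3,7,6]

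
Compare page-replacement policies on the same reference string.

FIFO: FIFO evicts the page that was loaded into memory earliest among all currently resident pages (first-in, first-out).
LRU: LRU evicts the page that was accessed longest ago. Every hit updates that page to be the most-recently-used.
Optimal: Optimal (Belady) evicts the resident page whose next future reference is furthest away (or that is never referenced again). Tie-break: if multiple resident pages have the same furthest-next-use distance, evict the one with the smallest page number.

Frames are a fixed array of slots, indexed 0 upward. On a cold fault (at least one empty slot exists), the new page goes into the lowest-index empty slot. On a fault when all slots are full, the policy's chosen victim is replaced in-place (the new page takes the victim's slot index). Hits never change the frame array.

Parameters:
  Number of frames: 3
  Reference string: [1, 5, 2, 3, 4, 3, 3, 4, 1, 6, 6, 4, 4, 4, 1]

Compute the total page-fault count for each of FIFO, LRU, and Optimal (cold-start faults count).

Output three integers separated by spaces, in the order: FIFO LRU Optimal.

--- FIFO ---
  step 0: ref 1 -> FAULT, frames=[1,-,-] (faults so far: 1)
  step 1: ref 5 -> FAULT, frames=[1,5,-] (faults so far: 2)
  step 2: ref 2 -> FAULT, frames=[1,5,2] (faults so far: 3)
  step 3: ref 3 -> FAULT, evict 1, frames=[3,5,2] (faults so far: 4)
  step 4: ref 4 -> FAULT, evict 5, frames=[3,4,2] (faults so far: 5)
  step 5: ref 3 -> HIT, frames=[3,4,2] (faults so far: 5)
  step 6: ref 3 -> HIT, frames=[3,4,2] (faults so far: 5)
  step 7: ref 4 -> HIT, frames=[3,4,2] (faults so far: 5)
  step 8: ref 1 -> FAULT, evict 2, frames=[3,4,1] (faults so far: 6)
  step 9: ref 6 -> FAULT, evict 3, frames=[6,4,1] (faults so far: 7)
  step 10: ref 6 -> HIT, frames=[6,4,1] (faults so far: 7)
  step 11: ref 4 -> HIT, frames=[6,4,1] (faults so far: 7)
  step 12: ref 4 -> HIT, frames=[6,4,1] (faults so far: 7)
  step 13: ref 4 -> HIT, frames=[6,4,1] (faults so far: 7)
  step 14: ref 1 -> HIT, frames=[6,4,1] (faults so far: 7)
  FIFO total faults: 7
--- LRU ---
  step 0: ref 1 -> FAULT, frames=[1,-,-] (faults so far: 1)
  step 1: ref 5 -> FAULT, frames=[1,5,-] (faults so far: 2)
  step 2: ref 2 -> FAULT, frames=[1,5,2] (faults so far: 3)
  step 3: ref 3 -> FAULT, evict 1, frames=[3,5,2] (faults so far: 4)
  step 4: ref 4 -> FAULT, evict 5, frames=[3,4,2] (faults so far: 5)
  step 5: ref 3 -> HIT, frames=[3,4,2] (faults so far: 5)
  step 6: ref 3 -> HIT, frames=[3,4,2] (faults so far: 5)
  step 7: ref 4 -> HIT, frames=[3,4,2] (faults so far: 5)
  step 8: ref 1 -> FAULT, evict 2, frames=[3,4,1] (faults so far: 6)
  step 9: ref 6 -> FAULT, evict 3, frames=[6,4,1] (faults so far: 7)
  step 10: ref 6 -> HIT, frames=[6,4,1] (faults so far: 7)
  step 11: ref 4 -> HIT, frames=[6,4,1] (faults so far: 7)
  step 12: ref 4 -> HIT, frames=[6,4,1] (faults so far: 7)
  step 13: ref 4 -> HIT, frames=[6,4,1] (faults so far: 7)
  step 14: ref 1 -> HIT, frames=[6,4,1] (faults so far: 7)
  LRU total faults: 7
--- Optimal ---
  step 0: ref 1 -> FAULT, frames=[1,-,-] (faults so far: 1)
  step 1: ref 5 -> FAULT, frames=[1,5,-] (faults so far: 2)
  step 2: ref 2 -> FAULT, frames=[1,5,2] (faults so far: 3)
  step 3: ref 3 -> FAULT, evict 2, frames=[1,5,3] (faults so far: 4)
  step 4: ref 4 -> FAULT, evict 5, frames=[1,4,3] (faults so far: 5)
  step 5: ref 3 -> HIT, frames=[1,4,3] (faults so far: 5)
  step 6: ref 3 -> HIT, frames=[1,4,3] (faults so far: 5)
  step 7: ref 4 -> HIT, frames=[1,4,3] (faults so far: 5)
  step 8: ref 1 -> HIT, frames=[1,4,3] (faults so far: 5)
  step 9: ref 6 -> FAULT, evict 3, frames=[1,4,6] (faults so far: 6)
  step 10: ref 6 -> HIT, frames=[1,4,6] (faults so far: 6)
  step 11: ref 4 -> HIT, frames=[1,4,6] (faults so far: 6)
  step 12: ref 4 -> HIT, frames=[1,4,6] (faults so far: 6)
  step 13: ref 4 -> HIT, frames=[1,4,6] (faults so far: 6)
  step 14: ref 1 -> HIT, frames=[1,4,6] (faults so far: 6)
  Optimal total faults: 6

Answer: 7 7 6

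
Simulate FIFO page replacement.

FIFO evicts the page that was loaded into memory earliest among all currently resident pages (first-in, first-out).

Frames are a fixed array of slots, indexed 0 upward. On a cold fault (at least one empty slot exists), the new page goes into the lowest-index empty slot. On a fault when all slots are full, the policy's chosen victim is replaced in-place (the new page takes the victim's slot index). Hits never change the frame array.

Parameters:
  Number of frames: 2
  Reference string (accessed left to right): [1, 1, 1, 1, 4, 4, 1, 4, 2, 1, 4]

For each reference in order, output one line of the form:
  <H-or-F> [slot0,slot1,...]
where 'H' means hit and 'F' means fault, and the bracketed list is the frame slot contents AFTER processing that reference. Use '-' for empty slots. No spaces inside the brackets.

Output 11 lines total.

F [1,-]
H [1,-]
H [1,-]
H [1,-]
F [1,4]
H [1,4]
H [1,4]
H [1,4]
F [2,4]
F [2,1]
F [4,1]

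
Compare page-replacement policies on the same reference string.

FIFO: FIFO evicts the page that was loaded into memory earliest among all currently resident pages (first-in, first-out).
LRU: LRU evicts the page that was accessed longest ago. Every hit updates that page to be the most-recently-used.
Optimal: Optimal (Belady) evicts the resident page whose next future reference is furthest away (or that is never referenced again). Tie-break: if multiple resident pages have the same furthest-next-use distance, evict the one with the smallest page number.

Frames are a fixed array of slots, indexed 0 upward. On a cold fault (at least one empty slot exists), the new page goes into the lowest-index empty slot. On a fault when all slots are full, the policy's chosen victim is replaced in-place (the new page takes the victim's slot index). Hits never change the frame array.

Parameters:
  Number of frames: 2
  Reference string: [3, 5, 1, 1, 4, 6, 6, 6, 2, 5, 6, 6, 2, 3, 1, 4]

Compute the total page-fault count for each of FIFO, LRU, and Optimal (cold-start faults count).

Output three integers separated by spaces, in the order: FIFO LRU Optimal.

Answer: 12 12 10

Derivation:
--- FIFO ---
  step 0: ref 3 -> FAULT, frames=[3,-] (faults so far: 1)
  step 1: ref 5 -> FAULT, frames=[3,5] (faults so far: 2)
  step 2: ref 1 -> FAULT, evict 3, frames=[1,5] (faults so far: 3)
  step 3: ref 1 -> HIT, frames=[1,5] (faults so far: 3)
  step 4: ref 4 -> FAULT, evict 5, frames=[1,4] (faults so far: 4)
  step 5: ref 6 -> FAULT, evict 1, frames=[6,4] (faults so far: 5)
  step 6: ref 6 -> HIT, frames=[6,4] (faults so far: 5)
  step 7: ref 6 -> HIT, frames=[6,4] (faults so far: 5)
  step 8: ref 2 -> FAULT, evict 4, frames=[6,2] (faults so far: 6)
  step 9: ref 5 -> FAULT, evict 6, frames=[5,2] (faults so far: 7)
  step 10: ref 6 -> FAULT, evict 2, frames=[5,6] (faults so far: 8)
  step 11: ref 6 -> HIT, frames=[5,6] (faults so far: 8)
  step 12: ref 2 -> FAULT, evict 5, frames=[2,6] (faults so far: 9)
  step 13: ref 3 -> FAULT, evict 6, frames=[2,3] (faults so far: 10)
  step 14: ref 1 -> FAULT, evict 2, frames=[1,3] (faults so far: 11)
  step 15: ref 4 -> FAULT, evict 3, frames=[1,4] (faults so far: 12)
  FIFO total faults: 12
--- LRU ---
  step 0: ref 3 -> FAULT, frames=[3,-] (faults so far: 1)
  step 1: ref 5 -> FAULT, frames=[3,5] (faults so far: 2)
  step 2: ref 1 -> FAULT, evict 3, frames=[1,5] (faults so far: 3)
  step 3: ref 1 -> HIT, frames=[1,5] (faults so far: 3)
  step 4: ref 4 -> FAULT, evict 5, frames=[1,4] (faults so far: 4)
  step 5: ref 6 -> FAULT, evict 1, frames=[6,4] (faults so far: 5)
  step 6: ref 6 -> HIT, frames=[6,4] (faults so far: 5)
  step 7: ref 6 -> HIT, frames=[6,4] (faults so far: 5)
  step 8: ref 2 -> FAULT, evict 4, frames=[6,2] (faults so far: 6)
  step 9: ref 5 -> FAULT, evict 6, frames=[5,2] (faults so far: 7)
  step 10: ref 6 -> FAULT, evict 2, frames=[5,6] (faults so far: 8)
  step 11: ref 6 -> HIT, frames=[5,6] (faults so far: 8)
  step 12: ref 2 -> FAULT, evict 5, frames=[2,6] (faults so far: 9)
  step 13: ref 3 -> FAULT, evict 6, frames=[2,3] (faults so far: 10)
  step 14: ref 1 -> FAULT, evict 2, frames=[1,3] (faults so far: 11)
  step 15: ref 4 -> FAULT, evict 3, frames=[1,4] (faults so far: 12)
  LRU total faults: 12
--- Optimal ---
  step 0: ref 3 -> FAULT, frames=[3,-] (faults so far: 1)
  step 1: ref 5 -> FAULT, frames=[3,5] (faults so far: 2)
  step 2: ref 1 -> FAULT, evict 3, frames=[1,5] (faults so far: 3)
  step 3: ref 1 -> HIT, frames=[1,5] (faults so far: 3)
  step 4: ref 4 -> FAULT, evict 1, frames=[4,5] (faults so far: 4)
  step 5: ref 6 -> FAULT, evict 4, frames=[6,5] (faults so far: 5)
  step 6: ref 6 -> HIT, frames=[6,5] (faults so far: 5)
  step 7: ref 6 -> HIT, frames=[6,5] (faults so far: 5)
  step 8: ref 2 -> FAULT, evict 6, frames=[2,5] (faults so far: 6)
  step 9: ref 5 -> HIT, frames=[2,5] (faults so far: 6)
  step 10: ref 6 -> FAULT, evict 5, frames=[2,6] (faults so far: 7)
  step 11: ref 6 -> HIT, frames=[2,6] (faults so far: 7)
  step 12: ref 2 -> HIT, frames=[2,6] (faults so far: 7)
  step 13: ref 3 -> FAULT, evict 2, frames=[3,6] (faults so far: 8)
  step 14: ref 1 -> FAULT, evict 3, frames=[1,6] (faults so far: 9)
  step 15: ref 4 -> FAULT, evict 1, frames=[4,6] (faults so far: 10)
  Optimal total faults: 10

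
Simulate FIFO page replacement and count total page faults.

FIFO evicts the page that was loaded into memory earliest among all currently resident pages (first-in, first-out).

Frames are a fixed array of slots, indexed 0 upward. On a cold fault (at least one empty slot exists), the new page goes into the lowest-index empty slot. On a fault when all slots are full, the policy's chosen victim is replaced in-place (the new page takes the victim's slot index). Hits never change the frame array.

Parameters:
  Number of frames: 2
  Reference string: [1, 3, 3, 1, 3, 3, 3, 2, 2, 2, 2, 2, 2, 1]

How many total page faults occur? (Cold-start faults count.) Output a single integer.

Answer: 4

Derivation:
Step 0: ref 1 → FAULT, frames=[1,-]
Step 1: ref 3 → FAULT, frames=[1,3]
Step 2: ref 3 → HIT, frames=[1,3]
Step 3: ref 1 → HIT, frames=[1,3]
Step 4: ref 3 → HIT, frames=[1,3]
Step 5: ref 3 → HIT, frames=[1,3]
Step 6: ref 3 → HIT, frames=[1,3]
Step 7: ref 2 → FAULT (evict 1), frames=[2,3]
Step 8: ref 2 → HIT, frames=[2,3]
Step 9: ref 2 → HIT, frames=[2,3]
Step 10: ref 2 → HIT, frames=[2,3]
Step 11: ref 2 → HIT, frames=[2,3]
Step 12: ref 2 → HIT, frames=[2,3]
Step 13: ref 1 → FAULT (evict 3), frames=[2,1]
Total faults: 4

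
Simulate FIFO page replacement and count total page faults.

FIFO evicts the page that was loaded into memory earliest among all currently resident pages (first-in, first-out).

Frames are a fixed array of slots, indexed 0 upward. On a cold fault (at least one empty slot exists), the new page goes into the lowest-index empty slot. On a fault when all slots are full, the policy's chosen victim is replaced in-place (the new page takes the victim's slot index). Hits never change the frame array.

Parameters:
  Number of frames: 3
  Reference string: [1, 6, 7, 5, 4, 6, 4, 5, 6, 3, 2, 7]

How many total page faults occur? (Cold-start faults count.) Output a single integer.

Step 0: ref 1 → FAULT, frames=[1,-,-]
Step 1: ref 6 → FAULT, frames=[1,6,-]
Step 2: ref 7 → FAULT, frames=[1,6,7]
Step 3: ref 5 → FAULT (evict 1), frames=[5,6,7]
Step 4: ref 4 → FAULT (evict 6), frames=[5,4,7]
Step 5: ref 6 → FAULT (evict 7), frames=[5,4,6]
Step 6: ref 4 → HIT, frames=[5,4,6]
Step 7: ref 5 → HIT, frames=[5,4,6]
Step 8: ref 6 → HIT, frames=[5,4,6]
Step 9: ref 3 → FAULT (evict 5), frames=[3,4,6]
Step 10: ref 2 → FAULT (evict 4), frames=[3,2,6]
Step 11: ref 7 → FAULT (evict 6), frames=[3,2,7]
Total faults: 9

Answer: 9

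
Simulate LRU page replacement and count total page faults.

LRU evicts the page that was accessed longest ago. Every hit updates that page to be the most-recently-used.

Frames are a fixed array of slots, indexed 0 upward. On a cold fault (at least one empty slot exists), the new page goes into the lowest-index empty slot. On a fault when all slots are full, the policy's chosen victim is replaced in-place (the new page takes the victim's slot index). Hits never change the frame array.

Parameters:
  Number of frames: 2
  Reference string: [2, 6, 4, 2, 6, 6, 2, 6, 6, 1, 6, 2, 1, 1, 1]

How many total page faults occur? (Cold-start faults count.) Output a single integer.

Step 0: ref 2 → FAULT, frames=[2,-]
Step 1: ref 6 → FAULT, frames=[2,6]
Step 2: ref 4 → FAULT (evict 2), frames=[4,6]
Step 3: ref 2 → FAULT (evict 6), frames=[4,2]
Step 4: ref 6 → FAULT (evict 4), frames=[6,2]
Step 5: ref 6 → HIT, frames=[6,2]
Step 6: ref 2 → HIT, frames=[6,2]
Step 7: ref 6 → HIT, frames=[6,2]
Step 8: ref 6 → HIT, frames=[6,2]
Step 9: ref 1 → FAULT (evict 2), frames=[6,1]
Step 10: ref 6 → HIT, frames=[6,1]
Step 11: ref 2 → FAULT (evict 1), frames=[6,2]
Step 12: ref 1 → FAULT (evict 6), frames=[1,2]
Step 13: ref 1 → HIT, frames=[1,2]
Step 14: ref 1 → HIT, frames=[1,2]
Total faults: 8

Answer: 8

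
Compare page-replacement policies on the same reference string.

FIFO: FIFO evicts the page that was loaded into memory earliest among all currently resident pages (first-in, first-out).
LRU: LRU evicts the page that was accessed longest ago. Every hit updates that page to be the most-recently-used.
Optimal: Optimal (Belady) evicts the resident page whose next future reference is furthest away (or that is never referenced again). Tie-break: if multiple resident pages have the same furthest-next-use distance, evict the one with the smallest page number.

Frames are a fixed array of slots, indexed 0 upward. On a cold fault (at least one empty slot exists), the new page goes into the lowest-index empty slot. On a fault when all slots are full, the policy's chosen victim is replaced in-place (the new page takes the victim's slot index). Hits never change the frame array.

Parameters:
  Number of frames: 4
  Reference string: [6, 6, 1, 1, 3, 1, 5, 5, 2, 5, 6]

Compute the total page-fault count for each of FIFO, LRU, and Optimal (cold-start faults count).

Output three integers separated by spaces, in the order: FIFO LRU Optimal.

Answer: 6 6 5

Derivation:
--- FIFO ---
  step 0: ref 6 -> FAULT, frames=[6,-,-,-] (faults so far: 1)
  step 1: ref 6 -> HIT, frames=[6,-,-,-] (faults so far: 1)
  step 2: ref 1 -> FAULT, frames=[6,1,-,-] (faults so far: 2)
  step 3: ref 1 -> HIT, frames=[6,1,-,-] (faults so far: 2)
  step 4: ref 3 -> FAULT, frames=[6,1,3,-] (faults so far: 3)
  step 5: ref 1 -> HIT, frames=[6,1,3,-] (faults so far: 3)
  step 6: ref 5 -> FAULT, frames=[6,1,3,5] (faults so far: 4)
  step 7: ref 5 -> HIT, frames=[6,1,3,5] (faults so far: 4)
  step 8: ref 2 -> FAULT, evict 6, frames=[2,1,3,5] (faults so far: 5)
  step 9: ref 5 -> HIT, frames=[2,1,3,5] (faults so far: 5)
  step 10: ref 6 -> FAULT, evict 1, frames=[2,6,3,5] (faults so far: 6)
  FIFO total faults: 6
--- LRU ---
  step 0: ref 6 -> FAULT, frames=[6,-,-,-] (faults so far: 1)
  step 1: ref 6 -> HIT, frames=[6,-,-,-] (faults so far: 1)
  step 2: ref 1 -> FAULT, frames=[6,1,-,-] (faults so far: 2)
  step 3: ref 1 -> HIT, frames=[6,1,-,-] (faults so far: 2)
  step 4: ref 3 -> FAULT, frames=[6,1,3,-] (faults so far: 3)
  step 5: ref 1 -> HIT, frames=[6,1,3,-] (faults so far: 3)
  step 6: ref 5 -> FAULT, frames=[6,1,3,5] (faults so far: 4)
  step 7: ref 5 -> HIT, frames=[6,1,3,5] (faults so far: 4)
  step 8: ref 2 -> FAULT, evict 6, frames=[2,1,3,5] (faults so far: 5)
  step 9: ref 5 -> HIT, frames=[2,1,3,5] (faults so far: 5)
  step 10: ref 6 -> FAULT, evict 3, frames=[2,1,6,5] (faults so far: 6)
  LRU total faults: 6
--- Optimal ---
  step 0: ref 6 -> FAULT, frames=[6,-,-,-] (faults so far: 1)
  step 1: ref 6 -> HIT, frames=[6,-,-,-] (faults so far: 1)
  step 2: ref 1 -> FAULT, frames=[6,1,-,-] (faults so far: 2)
  step 3: ref 1 -> HIT, frames=[6,1,-,-] (faults so far: 2)
  step 4: ref 3 -> FAULT, frames=[6,1,3,-] (faults so far: 3)
  step 5: ref 1 -> HIT, frames=[6,1,3,-] (faults so far: 3)
  step 6: ref 5 -> FAULT, frames=[6,1,3,5] (faults so far: 4)
  step 7: ref 5 -> HIT, frames=[6,1,3,5] (faults so far: 4)
  step 8: ref 2 -> FAULT, evict 1, frames=[6,2,3,5] (faults so far: 5)
  step 9: ref 5 -> HIT, frames=[6,2,3,5] (faults so far: 5)
  step 10: ref 6 -> HIT, frames=[6,2,3,5] (faults so far: 5)
  Optimal total faults: 5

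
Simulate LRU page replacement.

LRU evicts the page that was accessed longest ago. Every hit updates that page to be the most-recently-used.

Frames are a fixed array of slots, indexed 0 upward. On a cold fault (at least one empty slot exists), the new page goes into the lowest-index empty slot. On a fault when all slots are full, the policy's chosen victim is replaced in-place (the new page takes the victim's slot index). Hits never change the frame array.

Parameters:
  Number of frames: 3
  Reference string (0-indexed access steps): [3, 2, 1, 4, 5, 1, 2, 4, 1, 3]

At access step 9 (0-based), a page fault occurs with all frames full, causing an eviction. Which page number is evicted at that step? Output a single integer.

Answer: 2

Derivation:
Step 0: ref 3 -> FAULT, frames=[3,-,-]
Step 1: ref 2 -> FAULT, frames=[3,2,-]
Step 2: ref 1 -> FAULT, frames=[3,2,1]
Step 3: ref 4 -> FAULT, evict 3, frames=[4,2,1]
Step 4: ref 5 -> FAULT, evict 2, frames=[4,5,1]
Step 5: ref 1 -> HIT, frames=[4,5,1]
Step 6: ref 2 -> FAULT, evict 4, frames=[2,5,1]
Step 7: ref 4 -> FAULT, evict 5, frames=[2,4,1]
Step 8: ref 1 -> HIT, frames=[2,4,1]
Step 9: ref 3 -> FAULT, evict 2, frames=[3,4,1]
At step 9: evicted page 2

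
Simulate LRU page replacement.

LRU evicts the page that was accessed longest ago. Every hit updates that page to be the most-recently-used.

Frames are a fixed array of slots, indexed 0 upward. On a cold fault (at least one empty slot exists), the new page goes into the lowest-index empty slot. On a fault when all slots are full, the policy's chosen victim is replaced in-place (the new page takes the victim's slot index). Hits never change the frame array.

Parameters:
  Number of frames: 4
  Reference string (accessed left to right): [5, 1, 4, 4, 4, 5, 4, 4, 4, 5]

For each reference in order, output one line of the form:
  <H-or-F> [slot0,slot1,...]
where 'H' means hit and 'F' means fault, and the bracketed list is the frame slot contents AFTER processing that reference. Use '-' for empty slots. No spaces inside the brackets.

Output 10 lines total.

F [5,-,-,-]
F [5,1,-,-]
F [5,1,4,-]
H [5,1,4,-]
H [5,1,4,-]
H [5,1,4,-]
H [5,1,4,-]
H [5,1,4,-]
H [5,1,4,-]
H [5,1,4,-]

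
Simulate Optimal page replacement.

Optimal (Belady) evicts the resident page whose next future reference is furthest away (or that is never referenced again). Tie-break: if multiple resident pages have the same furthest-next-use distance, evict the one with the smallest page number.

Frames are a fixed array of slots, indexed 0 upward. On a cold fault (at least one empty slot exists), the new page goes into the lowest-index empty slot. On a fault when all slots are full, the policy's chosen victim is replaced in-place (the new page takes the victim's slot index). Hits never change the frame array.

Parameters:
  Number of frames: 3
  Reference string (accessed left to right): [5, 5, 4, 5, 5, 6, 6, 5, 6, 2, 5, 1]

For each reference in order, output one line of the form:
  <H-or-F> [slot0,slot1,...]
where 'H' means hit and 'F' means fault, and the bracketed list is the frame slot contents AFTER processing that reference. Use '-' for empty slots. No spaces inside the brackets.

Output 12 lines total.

F [5,-,-]
H [5,-,-]
F [5,4,-]
H [5,4,-]
H [5,4,-]
F [5,4,6]
H [5,4,6]
H [5,4,6]
H [5,4,6]
F [5,2,6]
H [5,2,6]
F [5,1,6]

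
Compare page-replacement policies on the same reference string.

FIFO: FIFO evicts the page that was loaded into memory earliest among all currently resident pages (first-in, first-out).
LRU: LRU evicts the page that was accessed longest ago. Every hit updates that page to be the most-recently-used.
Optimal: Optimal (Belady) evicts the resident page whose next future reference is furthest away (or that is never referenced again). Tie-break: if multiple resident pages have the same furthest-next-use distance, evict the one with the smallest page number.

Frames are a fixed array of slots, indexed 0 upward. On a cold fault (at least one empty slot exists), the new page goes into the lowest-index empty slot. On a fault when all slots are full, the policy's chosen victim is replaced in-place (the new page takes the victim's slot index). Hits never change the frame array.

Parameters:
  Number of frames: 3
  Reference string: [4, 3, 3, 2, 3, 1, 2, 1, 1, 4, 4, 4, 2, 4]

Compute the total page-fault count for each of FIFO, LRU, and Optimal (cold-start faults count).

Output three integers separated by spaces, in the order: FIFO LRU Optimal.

Answer: 5 5 4

Derivation:
--- FIFO ---
  step 0: ref 4 -> FAULT, frames=[4,-,-] (faults so far: 1)
  step 1: ref 3 -> FAULT, frames=[4,3,-] (faults so far: 2)
  step 2: ref 3 -> HIT, frames=[4,3,-] (faults so far: 2)
  step 3: ref 2 -> FAULT, frames=[4,3,2] (faults so far: 3)
  step 4: ref 3 -> HIT, frames=[4,3,2] (faults so far: 3)
  step 5: ref 1 -> FAULT, evict 4, frames=[1,3,2] (faults so far: 4)
  step 6: ref 2 -> HIT, frames=[1,3,2] (faults so far: 4)
  step 7: ref 1 -> HIT, frames=[1,3,2] (faults so far: 4)
  step 8: ref 1 -> HIT, frames=[1,3,2] (faults so far: 4)
  step 9: ref 4 -> FAULT, evict 3, frames=[1,4,2] (faults so far: 5)
  step 10: ref 4 -> HIT, frames=[1,4,2] (faults so far: 5)
  step 11: ref 4 -> HIT, frames=[1,4,2] (faults so far: 5)
  step 12: ref 2 -> HIT, frames=[1,4,2] (faults so far: 5)
  step 13: ref 4 -> HIT, frames=[1,4,2] (faults so far: 5)
  FIFO total faults: 5
--- LRU ---
  step 0: ref 4 -> FAULT, frames=[4,-,-] (faults so far: 1)
  step 1: ref 3 -> FAULT, frames=[4,3,-] (faults so far: 2)
  step 2: ref 3 -> HIT, frames=[4,3,-] (faults so far: 2)
  step 3: ref 2 -> FAULT, frames=[4,3,2] (faults so far: 3)
  step 4: ref 3 -> HIT, frames=[4,3,2] (faults so far: 3)
  step 5: ref 1 -> FAULT, evict 4, frames=[1,3,2] (faults so far: 4)
  step 6: ref 2 -> HIT, frames=[1,3,2] (faults so far: 4)
  step 7: ref 1 -> HIT, frames=[1,3,2] (faults so far: 4)
  step 8: ref 1 -> HIT, frames=[1,3,2] (faults so far: 4)
  step 9: ref 4 -> FAULT, evict 3, frames=[1,4,2] (faults so far: 5)
  step 10: ref 4 -> HIT, frames=[1,4,2] (faults so far: 5)
  step 11: ref 4 -> HIT, frames=[1,4,2] (faults so far: 5)
  step 12: ref 2 -> HIT, frames=[1,4,2] (faults so far: 5)
  step 13: ref 4 -> HIT, frames=[1,4,2] (faults so far: 5)
  LRU total faults: 5
--- Optimal ---
  step 0: ref 4 -> FAULT, frames=[4,-,-] (faults so far: 1)
  step 1: ref 3 -> FAULT, frames=[4,3,-] (faults so far: 2)
  step 2: ref 3 -> HIT, frames=[4,3,-] (faults so far: 2)
  step 3: ref 2 -> FAULT, frames=[4,3,2] (faults so far: 3)
  step 4: ref 3 -> HIT, frames=[4,3,2] (faults so far: 3)
  step 5: ref 1 -> FAULT, evict 3, frames=[4,1,2] (faults so far: 4)
  step 6: ref 2 -> HIT, frames=[4,1,2] (faults so far: 4)
  step 7: ref 1 -> HIT, frames=[4,1,2] (faults so far: 4)
  step 8: ref 1 -> HIT, frames=[4,1,2] (faults so far: 4)
  step 9: ref 4 -> HIT, frames=[4,1,2] (faults so far: 4)
  step 10: ref 4 -> HIT, frames=[4,1,2] (faults so far: 4)
  step 11: ref 4 -> HIT, frames=[4,1,2] (faults so far: 4)
  step 12: ref 2 -> HIT, frames=[4,1,2] (faults so far: 4)
  step 13: ref 4 -> HIT, frames=[4,1,2] (faults so far: 4)
  Optimal total faults: 4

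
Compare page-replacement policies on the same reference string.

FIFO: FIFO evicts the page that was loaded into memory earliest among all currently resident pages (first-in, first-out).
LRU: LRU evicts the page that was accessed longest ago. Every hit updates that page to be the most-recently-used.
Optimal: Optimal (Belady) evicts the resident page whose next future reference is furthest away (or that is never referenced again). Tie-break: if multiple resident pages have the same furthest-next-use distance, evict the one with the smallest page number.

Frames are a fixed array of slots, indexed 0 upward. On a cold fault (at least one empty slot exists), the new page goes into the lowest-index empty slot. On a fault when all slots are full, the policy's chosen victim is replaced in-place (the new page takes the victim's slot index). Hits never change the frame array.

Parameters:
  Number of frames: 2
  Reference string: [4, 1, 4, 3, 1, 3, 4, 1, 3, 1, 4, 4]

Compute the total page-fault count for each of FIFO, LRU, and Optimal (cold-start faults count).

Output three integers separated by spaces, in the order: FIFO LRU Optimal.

--- FIFO ---
  step 0: ref 4 -> FAULT, frames=[4,-] (faults so far: 1)
  step 1: ref 1 -> FAULT, frames=[4,1] (faults so far: 2)
  step 2: ref 4 -> HIT, frames=[4,1] (faults so far: 2)
  step 3: ref 3 -> FAULT, evict 4, frames=[3,1] (faults so far: 3)
  step 4: ref 1 -> HIT, frames=[3,1] (faults so far: 3)
  step 5: ref 3 -> HIT, frames=[3,1] (faults so far: 3)
  step 6: ref 4 -> FAULT, evict 1, frames=[3,4] (faults so far: 4)
  step 7: ref 1 -> FAULT, evict 3, frames=[1,4] (faults so far: 5)
  step 8: ref 3 -> FAULT, evict 4, frames=[1,3] (faults so far: 6)
  step 9: ref 1 -> HIT, frames=[1,3] (faults so far: 6)
  step 10: ref 4 -> FAULT, evict 1, frames=[4,3] (faults so far: 7)
  step 11: ref 4 -> HIT, frames=[4,3] (faults so far: 7)
  FIFO total faults: 7
--- LRU ---
  step 0: ref 4 -> FAULT, frames=[4,-] (faults so far: 1)
  step 1: ref 1 -> FAULT, frames=[4,1] (faults so far: 2)
  step 2: ref 4 -> HIT, frames=[4,1] (faults so far: 2)
  step 3: ref 3 -> FAULT, evict 1, frames=[4,3] (faults so far: 3)
  step 4: ref 1 -> FAULT, evict 4, frames=[1,3] (faults so far: 4)
  step 5: ref 3 -> HIT, frames=[1,3] (faults so far: 4)
  step 6: ref 4 -> FAULT, evict 1, frames=[4,3] (faults so far: 5)
  step 7: ref 1 -> FAULT, evict 3, frames=[4,1] (faults so far: 6)
  step 8: ref 3 -> FAULT, evict 4, frames=[3,1] (faults so far: 7)
  step 9: ref 1 -> HIT, frames=[3,1] (faults so far: 7)
  step 10: ref 4 -> FAULT, evict 3, frames=[4,1] (faults so far: 8)
  step 11: ref 4 -> HIT, frames=[4,1] (faults so far: 8)
  LRU total faults: 8
--- Optimal ---
  step 0: ref 4 -> FAULT, frames=[4,-] (faults so far: 1)
  step 1: ref 1 -> FAULT, frames=[4,1] (faults so far: 2)
  step 2: ref 4 -> HIT, frames=[4,1] (faults so far: 2)
  step 3: ref 3 -> FAULT, evict 4, frames=[3,1] (faults so far: 3)
  step 4: ref 1 -> HIT, frames=[3,1] (faults so far: 3)
  step 5: ref 3 -> HIT, frames=[3,1] (faults so far: 3)
  step 6: ref 4 -> FAULT, evict 3, frames=[4,1] (faults so far: 4)
  step 7: ref 1 -> HIT, frames=[4,1] (faults so far: 4)
  step 8: ref 3 -> FAULT, evict 4, frames=[3,1] (faults so far: 5)
  step 9: ref 1 -> HIT, frames=[3,1] (faults so far: 5)
  step 10: ref 4 -> FAULT, evict 1, frames=[3,4] (faults so far: 6)
  step 11: ref 4 -> HIT, frames=[3,4] (faults so far: 6)
  Optimal total faults: 6

Answer: 7 8 6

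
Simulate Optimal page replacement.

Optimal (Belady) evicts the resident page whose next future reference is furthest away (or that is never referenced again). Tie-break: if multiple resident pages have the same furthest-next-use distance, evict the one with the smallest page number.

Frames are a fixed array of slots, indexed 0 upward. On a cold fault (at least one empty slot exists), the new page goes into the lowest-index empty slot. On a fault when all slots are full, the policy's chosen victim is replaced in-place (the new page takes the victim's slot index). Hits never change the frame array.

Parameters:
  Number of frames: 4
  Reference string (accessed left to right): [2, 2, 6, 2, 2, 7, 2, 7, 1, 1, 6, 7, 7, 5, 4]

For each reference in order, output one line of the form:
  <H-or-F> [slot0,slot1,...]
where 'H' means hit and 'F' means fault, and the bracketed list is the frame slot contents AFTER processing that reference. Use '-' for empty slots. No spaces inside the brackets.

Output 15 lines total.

F [2,-,-,-]
H [2,-,-,-]
F [2,6,-,-]
H [2,6,-,-]
H [2,6,-,-]
F [2,6,7,-]
H [2,6,7,-]
H [2,6,7,-]
F [2,6,7,1]
H [2,6,7,1]
H [2,6,7,1]
H [2,6,7,1]
H [2,6,7,1]
F [2,6,7,5]
F [4,6,7,5]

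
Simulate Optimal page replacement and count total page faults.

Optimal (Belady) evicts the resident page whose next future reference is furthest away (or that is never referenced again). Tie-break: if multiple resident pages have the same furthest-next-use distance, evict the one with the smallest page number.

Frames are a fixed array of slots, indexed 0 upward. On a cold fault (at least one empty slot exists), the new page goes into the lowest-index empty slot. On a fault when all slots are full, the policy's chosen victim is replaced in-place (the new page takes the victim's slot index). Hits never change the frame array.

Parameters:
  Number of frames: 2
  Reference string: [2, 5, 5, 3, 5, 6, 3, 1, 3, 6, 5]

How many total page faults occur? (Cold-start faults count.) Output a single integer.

Answer: 7

Derivation:
Step 0: ref 2 → FAULT, frames=[2,-]
Step 1: ref 5 → FAULT, frames=[2,5]
Step 2: ref 5 → HIT, frames=[2,5]
Step 3: ref 3 → FAULT (evict 2), frames=[3,5]
Step 4: ref 5 → HIT, frames=[3,5]
Step 5: ref 6 → FAULT (evict 5), frames=[3,6]
Step 6: ref 3 → HIT, frames=[3,6]
Step 7: ref 1 → FAULT (evict 6), frames=[3,1]
Step 8: ref 3 → HIT, frames=[3,1]
Step 9: ref 6 → FAULT (evict 1), frames=[3,6]
Step 10: ref 5 → FAULT (evict 3), frames=[5,6]
Total faults: 7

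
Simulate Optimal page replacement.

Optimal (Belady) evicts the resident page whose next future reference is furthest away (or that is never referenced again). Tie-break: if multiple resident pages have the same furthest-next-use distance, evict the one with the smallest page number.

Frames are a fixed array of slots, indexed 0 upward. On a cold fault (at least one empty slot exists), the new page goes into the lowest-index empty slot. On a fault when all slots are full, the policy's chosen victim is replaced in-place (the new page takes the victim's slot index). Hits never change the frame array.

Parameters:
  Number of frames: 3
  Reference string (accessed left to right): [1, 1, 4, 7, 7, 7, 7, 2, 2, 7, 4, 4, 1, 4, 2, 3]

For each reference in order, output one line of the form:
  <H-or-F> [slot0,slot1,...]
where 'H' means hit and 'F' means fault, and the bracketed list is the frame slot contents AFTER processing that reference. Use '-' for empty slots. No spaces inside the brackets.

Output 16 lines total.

F [1,-,-]
H [1,-,-]
F [1,4,-]
F [1,4,7]
H [1,4,7]
H [1,4,7]
H [1,4,7]
F [2,4,7]
H [2,4,7]
H [2,4,7]
H [2,4,7]
H [2,4,7]
F [2,4,1]
H [2,4,1]
H [2,4,1]
F [2,4,3]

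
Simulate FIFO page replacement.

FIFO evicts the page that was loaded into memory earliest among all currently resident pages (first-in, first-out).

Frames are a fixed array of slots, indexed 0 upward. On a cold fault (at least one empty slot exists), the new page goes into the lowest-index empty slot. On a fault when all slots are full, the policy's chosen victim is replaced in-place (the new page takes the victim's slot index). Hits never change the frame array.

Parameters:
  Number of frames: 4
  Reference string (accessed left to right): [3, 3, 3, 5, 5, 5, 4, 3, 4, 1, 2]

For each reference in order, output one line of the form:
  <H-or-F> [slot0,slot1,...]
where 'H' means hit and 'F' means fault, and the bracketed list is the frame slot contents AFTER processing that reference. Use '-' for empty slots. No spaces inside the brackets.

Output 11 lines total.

F [3,-,-,-]
H [3,-,-,-]
H [3,-,-,-]
F [3,5,-,-]
H [3,5,-,-]
H [3,5,-,-]
F [3,5,4,-]
H [3,5,4,-]
H [3,5,4,-]
F [3,5,4,1]
F [2,5,4,1]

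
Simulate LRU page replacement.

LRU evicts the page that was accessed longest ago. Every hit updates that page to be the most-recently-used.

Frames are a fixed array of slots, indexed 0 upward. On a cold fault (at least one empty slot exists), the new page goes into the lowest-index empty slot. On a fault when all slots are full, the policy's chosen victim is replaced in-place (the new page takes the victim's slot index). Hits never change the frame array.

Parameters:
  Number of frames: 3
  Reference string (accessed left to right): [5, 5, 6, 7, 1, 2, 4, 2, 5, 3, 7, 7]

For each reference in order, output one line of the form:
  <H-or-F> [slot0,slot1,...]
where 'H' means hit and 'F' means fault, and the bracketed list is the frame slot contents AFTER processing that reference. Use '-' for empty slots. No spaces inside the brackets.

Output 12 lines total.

F [5,-,-]
H [5,-,-]
F [5,6,-]
F [5,6,7]
F [1,6,7]
F [1,2,7]
F [1,2,4]
H [1,2,4]
F [5,2,4]
F [5,2,3]
F [5,7,3]
H [5,7,3]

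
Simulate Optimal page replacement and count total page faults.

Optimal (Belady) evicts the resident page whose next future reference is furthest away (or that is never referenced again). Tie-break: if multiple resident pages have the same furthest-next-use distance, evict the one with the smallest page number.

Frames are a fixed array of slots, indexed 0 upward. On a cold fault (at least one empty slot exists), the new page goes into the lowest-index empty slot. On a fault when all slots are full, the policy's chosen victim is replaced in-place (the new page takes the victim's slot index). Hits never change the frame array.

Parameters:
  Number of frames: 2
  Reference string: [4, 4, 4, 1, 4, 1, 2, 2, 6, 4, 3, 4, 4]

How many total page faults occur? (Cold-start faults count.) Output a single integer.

Step 0: ref 4 → FAULT, frames=[4,-]
Step 1: ref 4 → HIT, frames=[4,-]
Step 2: ref 4 → HIT, frames=[4,-]
Step 3: ref 1 → FAULT, frames=[4,1]
Step 4: ref 4 → HIT, frames=[4,1]
Step 5: ref 1 → HIT, frames=[4,1]
Step 6: ref 2 → FAULT (evict 1), frames=[4,2]
Step 7: ref 2 → HIT, frames=[4,2]
Step 8: ref 6 → FAULT (evict 2), frames=[4,6]
Step 9: ref 4 → HIT, frames=[4,6]
Step 10: ref 3 → FAULT (evict 6), frames=[4,3]
Step 11: ref 4 → HIT, frames=[4,3]
Step 12: ref 4 → HIT, frames=[4,3]
Total faults: 5

Answer: 5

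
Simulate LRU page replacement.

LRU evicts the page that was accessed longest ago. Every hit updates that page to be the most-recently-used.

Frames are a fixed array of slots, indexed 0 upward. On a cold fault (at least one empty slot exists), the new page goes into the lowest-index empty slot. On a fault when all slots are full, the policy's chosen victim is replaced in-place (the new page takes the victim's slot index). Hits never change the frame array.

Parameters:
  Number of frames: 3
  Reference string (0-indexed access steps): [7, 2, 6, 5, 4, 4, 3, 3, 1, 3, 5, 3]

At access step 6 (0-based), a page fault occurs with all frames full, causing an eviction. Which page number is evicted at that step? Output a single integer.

Answer: 6

Derivation:
Step 0: ref 7 -> FAULT, frames=[7,-,-]
Step 1: ref 2 -> FAULT, frames=[7,2,-]
Step 2: ref 6 -> FAULT, frames=[7,2,6]
Step 3: ref 5 -> FAULT, evict 7, frames=[5,2,6]
Step 4: ref 4 -> FAULT, evict 2, frames=[5,4,6]
Step 5: ref 4 -> HIT, frames=[5,4,6]
Step 6: ref 3 -> FAULT, evict 6, frames=[5,4,3]
At step 6: evicted page 6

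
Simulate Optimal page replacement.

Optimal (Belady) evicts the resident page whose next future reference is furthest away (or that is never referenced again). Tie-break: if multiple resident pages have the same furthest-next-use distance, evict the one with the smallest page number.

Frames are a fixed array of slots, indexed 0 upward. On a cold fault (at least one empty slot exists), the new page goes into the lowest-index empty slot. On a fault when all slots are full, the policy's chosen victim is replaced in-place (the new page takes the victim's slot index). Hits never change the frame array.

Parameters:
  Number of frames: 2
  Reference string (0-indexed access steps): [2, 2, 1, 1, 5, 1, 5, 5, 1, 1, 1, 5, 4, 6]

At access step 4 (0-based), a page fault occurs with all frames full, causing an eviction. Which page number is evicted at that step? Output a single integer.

Step 0: ref 2 -> FAULT, frames=[2,-]
Step 1: ref 2 -> HIT, frames=[2,-]
Step 2: ref 1 -> FAULT, frames=[2,1]
Step 3: ref 1 -> HIT, frames=[2,1]
Step 4: ref 5 -> FAULT, evict 2, frames=[5,1]
At step 4: evicted page 2

Answer: 2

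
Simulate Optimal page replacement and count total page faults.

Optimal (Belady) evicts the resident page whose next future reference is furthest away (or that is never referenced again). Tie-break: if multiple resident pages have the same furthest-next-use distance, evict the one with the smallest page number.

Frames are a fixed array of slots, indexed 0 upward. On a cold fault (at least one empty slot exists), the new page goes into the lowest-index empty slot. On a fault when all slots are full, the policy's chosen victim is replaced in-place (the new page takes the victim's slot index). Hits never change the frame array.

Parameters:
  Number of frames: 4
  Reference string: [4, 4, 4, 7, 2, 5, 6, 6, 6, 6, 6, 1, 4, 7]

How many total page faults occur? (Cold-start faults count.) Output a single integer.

Answer: 6

Derivation:
Step 0: ref 4 → FAULT, frames=[4,-,-,-]
Step 1: ref 4 → HIT, frames=[4,-,-,-]
Step 2: ref 4 → HIT, frames=[4,-,-,-]
Step 3: ref 7 → FAULT, frames=[4,7,-,-]
Step 4: ref 2 → FAULT, frames=[4,7,2,-]
Step 5: ref 5 → FAULT, frames=[4,7,2,5]
Step 6: ref 6 → FAULT (evict 2), frames=[4,7,6,5]
Step 7: ref 6 → HIT, frames=[4,7,6,5]
Step 8: ref 6 → HIT, frames=[4,7,6,5]
Step 9: ref 6 → HIT, frames=[4,7,6,5]
Step 10: ref 6 → HIT, frames=[4,7,6,5]
Step 11: ref 1 → FAULT (evict 5), frames=[4,7,6,1]
Step 12: ref 4 → HIT, frames=[4,7,6,1]
Step 13: ref 7 → HIT, frames=[4,7,6,1]
Total faults: 6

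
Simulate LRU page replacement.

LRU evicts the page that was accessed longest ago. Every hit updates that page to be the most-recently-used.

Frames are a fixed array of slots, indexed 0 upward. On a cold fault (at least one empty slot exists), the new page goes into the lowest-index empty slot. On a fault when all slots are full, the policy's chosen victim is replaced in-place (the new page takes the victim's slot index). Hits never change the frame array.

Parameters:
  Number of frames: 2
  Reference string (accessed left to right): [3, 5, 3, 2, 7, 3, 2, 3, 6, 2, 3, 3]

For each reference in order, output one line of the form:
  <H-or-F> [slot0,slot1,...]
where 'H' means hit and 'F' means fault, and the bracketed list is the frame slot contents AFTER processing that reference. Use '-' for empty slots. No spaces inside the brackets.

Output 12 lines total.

F [3,-]
F [3,5]
H [3,5]
F [3,2]
F [7,2]
F [7,3]
F [2,3]
H [2,3]
F [6,3]
F [6,2]
F [3,2]
H [3,2]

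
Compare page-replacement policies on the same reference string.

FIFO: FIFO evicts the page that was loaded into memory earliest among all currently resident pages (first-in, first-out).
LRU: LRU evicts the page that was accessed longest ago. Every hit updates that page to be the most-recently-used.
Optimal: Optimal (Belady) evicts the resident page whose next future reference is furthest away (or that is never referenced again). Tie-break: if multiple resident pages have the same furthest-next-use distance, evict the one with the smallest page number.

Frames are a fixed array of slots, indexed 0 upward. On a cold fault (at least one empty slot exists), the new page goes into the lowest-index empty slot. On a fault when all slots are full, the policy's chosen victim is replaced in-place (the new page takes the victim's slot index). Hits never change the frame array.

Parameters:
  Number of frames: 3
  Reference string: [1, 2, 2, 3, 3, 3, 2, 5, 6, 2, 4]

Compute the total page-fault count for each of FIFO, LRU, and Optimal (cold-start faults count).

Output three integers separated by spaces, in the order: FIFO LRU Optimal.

--- FIFO ---
  step 0: ref 1 -> FAULT, frames=[1,-,-] (faults so far: 1)
  step 1: ref 2 -> FAULT, frames=[1,2,-] (faults so far: 2)
  step 2: ref 2 -> HIT, frames=[1,2,-] (faults so far: 2)
  step 3: ref 3 -> FAULT, frames=[1,2,3] (faults so far: 3)
  step 4: ref 3 -> HIT, frames=[1,2,3] (faults so far: 3)
  step 5: ref 3 -> HIT, frames=[1,2,3] (faults so far: 3)
  step 6: ref 2 -> HIT, frames=[1,2,3] (faults so far: 3)
  step 7: ref 5 -> FAULT, evict 1, frames=[5,2,3] (faults so far: 4)
  step 8: ref 6 -> FAULT, evict 2, frames=[5,6,3] (faults so far: 5)
  step 9: ref 2 -> FAULT, evict 3, frames=[5,6,2] (faults so far: 6)
  step 10: ref 4 -> FAULT, evict 5, frames=[4,6,2] (faults so far: 7)
  FIFO total faults: 7
--- LRU ---
  step 0: ref 1 -> FAULT, frames=[1,-,-] (faults so far: 1)
  step 1: ref 2 -> FAULT, frames=[1,2,-] (faults so far: 2)
  step 2: ref 2 -> HIT, frames=[1,2,-] (faults so far: 2)
  step 3: ref 3 -> FAULT, frames=[1,2,3] (faults so far: 3)
  step 4: ref 3 -> HIT, frames=[1,2,3] (faults so far: 3)
  step 5: ref 3 -> HIT, frames=[1,2,3] (faults so far: 3)
  step 6: ref 2 -> HIT, frames=[1,2,3] (faults so far: 3)
  step 7: ref 5 -> FAULT, evict 1, frames=[5,2,3] (faults so far: 4)
  step 8: ref 6 -> FAULT, evict 3, frames=[5,2,6] (faults so far: 5)
  step 9: ref 2 -> HIT, frames=[5,2,6] (faults so far: 5)
  step 10: ref 4 -> FAULT, evict 5, frames=[4,2,6] (faults so far: 6)
  LRU total faults: 6
--- Optimal ---
  step 0: ref 1 -> FAULT, frames=[1,-,-] (faults so far: 1)
  step 1: ref 2 -> FAULT, frames=[1,2,-] (faults so far: 2)
  step 2: ref 2 -> HIT, frames=[1,2,-] (faults so far: 2)
  step 3: ref 3 -> FAULT, frames=[1,2,3] (faults so far: 3)
  step 4: ref 3 -> HIT, frames=[1,2,3] (faults so far: 3)
  step 5: ref 3 -> HIT, frames=[1,2,3] (faults so far: 3)
  step 6: ref 2 -> HIT, frames=[1,2,3] (faults so far: 3)
  step 7: ref 5 -> FAULT, evict 1, frames=[5,2,3] (faults so far: 4)
  step 8: ref 6 -> FAULT, evict 3, frames=[5,2,6] (faults so far: 5)
  step 9: ref 2 -> HIT, frames=[5,2,6] (faults so far: 5)
  step 10: ref 4 -> FAULT, evict 2, frames=[5,4,6] (faults so far: 6)
  Optimal total faults: 6

Answer: 7 6 6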